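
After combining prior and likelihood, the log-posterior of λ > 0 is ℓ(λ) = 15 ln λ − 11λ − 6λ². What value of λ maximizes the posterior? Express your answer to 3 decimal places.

λ̂_MAP = 0.750

ℓ'(λ) = 15/λ − 11 − 12λ. Setting this to zero and multiplying by λ: 12λ² + 11λ − 15 = 0.
λ = (−11 + √(11² + 4·12·15)) / (2·12) = (−11 + √841) / 24 = (−11 + 29)/24 = 3/4.
ℓ''(λ) = −15/λ² − 12 < 0, confirming a maximum.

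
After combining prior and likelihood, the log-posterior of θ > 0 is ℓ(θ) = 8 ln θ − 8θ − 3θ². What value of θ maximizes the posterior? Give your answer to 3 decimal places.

θ̂_MAP = 0.667

ℓ'(θ) = 8/θ − 8 − 6θ. Setting this to zero and multiplying by θ: 6θ² + 8θ − 8 = 0.
θ = (−8 + √(8² + 4·6·8)) / (2·6) = (−8 + √256) / 12 = (−8 + 16)/12 = 2/3.
ℓ''(θ) = −8/θ² − 6 < 0, confirming a maximum.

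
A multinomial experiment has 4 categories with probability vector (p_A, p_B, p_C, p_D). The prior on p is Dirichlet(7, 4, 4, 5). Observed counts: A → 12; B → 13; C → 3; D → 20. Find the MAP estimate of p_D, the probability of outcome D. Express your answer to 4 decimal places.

MAP estimate of p_D = 0.3750

The posterior is Dirichlet(αᵢ + nᵢ) = Dirichlet(19, 17, 7, 25).
For a Dirichlet(a₁,…,a_K) with all aᵢ > 1, the mode has j-th component (aⱼ − 1)/(Σaᵢ − K).
Here Σaᵢ = 68 and K = 4, so p_D = (25 − 1)/(68 − 4) = 24/64 ≈ 0.3750.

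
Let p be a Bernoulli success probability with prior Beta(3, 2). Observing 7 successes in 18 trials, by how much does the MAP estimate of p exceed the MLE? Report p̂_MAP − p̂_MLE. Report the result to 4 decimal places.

Posterior is Beta(10, 13); MAP = (10−1)/(23−2) = 9/21 ≈ 0.42857.
MLE ignores the prior: p̂_MLE = k/n = 7/18 ≈ 0.38889.
Difference = 9/21 − 7/18 = 5/126 ≈ 0.0397.

MAP − MLE = 0.0397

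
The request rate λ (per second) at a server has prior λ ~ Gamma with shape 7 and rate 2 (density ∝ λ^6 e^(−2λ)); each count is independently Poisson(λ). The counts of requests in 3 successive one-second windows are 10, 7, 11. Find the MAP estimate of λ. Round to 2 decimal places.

λ̂_MAP = 6.80

Σxᵢ = 10+7+11 = 28, with n = 3.
Posterior ∝ λ^6e^(−2λ) · λ^28e^(−3λ) = λ^34e^(−5λ), i.e. Gamma(shape=35, rate=5).
The mode of a Gamma(a, b) with a ≥ 1 (shape–rate) is (a−1)/b = 34/5 ≈ 6.80.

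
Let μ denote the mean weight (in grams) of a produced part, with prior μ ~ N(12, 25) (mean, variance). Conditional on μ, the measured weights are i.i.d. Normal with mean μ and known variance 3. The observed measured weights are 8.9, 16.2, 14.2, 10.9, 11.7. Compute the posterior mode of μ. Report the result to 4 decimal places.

μ̂_MAP = 12.3711

n = 5; x̄ = (8.9 + 16.2 + 14.2 + 10.9 + 11.7)/5 = 61.9/5 = 12.38.
For a Normal prior and Normal likelihood with known variance, the posterior is Normal; its mode equals its mean, the precision-weighted average.
Prior precision 1/σ₀² = 1/25 = 0.04; data precision n/σ² = 5/3.
μ̂ = (0.04·12 + (5/3)·12.38) / (0.04 + 5/3) = (3167/150)/(128/75) = 12.37109375 ≈ 12.3711.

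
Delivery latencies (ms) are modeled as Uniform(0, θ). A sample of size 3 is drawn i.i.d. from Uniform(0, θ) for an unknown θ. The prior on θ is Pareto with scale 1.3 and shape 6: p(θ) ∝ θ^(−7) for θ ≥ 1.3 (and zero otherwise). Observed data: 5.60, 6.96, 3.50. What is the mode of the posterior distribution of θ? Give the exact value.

The Uniform(0, θ) likelihood is θ^(−n) for θ ≥ max(xᵢ), zero otherwise. Here max(xᵢ) = 6.96.
Posterior ∝ θ^(−7) · θ^(−3) = θ^(−10) on θ ≥ max(1.3, 6.96) = 6.96.
This density is strictly decreasing in θ, so the posterior mode lies at the lower boundary of the support.

θ̂_MAP = 6.96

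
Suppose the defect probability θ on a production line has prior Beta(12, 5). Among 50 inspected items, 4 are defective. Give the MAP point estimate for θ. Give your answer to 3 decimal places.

θ̂_MAP = 0.231

Prior: Beta(12, 5).
Data: 4 successes in 50 trials. The binomial likelihood contributes θ^4(1−θ)^46, so the posterior is Beta(12+4, 5+46) = Beta(16, 51).
For Beta(a, b) with a, b > 1 the mode is (a−1)/(a+b−2) = 15/65 ≈ 0.231.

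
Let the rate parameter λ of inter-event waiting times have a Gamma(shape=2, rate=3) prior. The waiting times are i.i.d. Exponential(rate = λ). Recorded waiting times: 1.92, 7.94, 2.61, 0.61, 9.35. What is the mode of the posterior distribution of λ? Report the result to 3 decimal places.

λ̂_MAP = 0.236

The Exponential(rate=λ) likelihood is ∝ λ^n e^(−λΣtᵢ). Here n = 5 and Σtᵢ = 1.92 + 7.94 + 2.61 + 0.61 + 9.35 = 22.43.
Posterior ∝ λe^(−3λ) · λ^5e^(−22.43λ) = λ^6e^(−25.43λ), i.e. Gamma(7, 25.43).
Mode = (a−1)/b = 6/25.43 ≈ 0.236.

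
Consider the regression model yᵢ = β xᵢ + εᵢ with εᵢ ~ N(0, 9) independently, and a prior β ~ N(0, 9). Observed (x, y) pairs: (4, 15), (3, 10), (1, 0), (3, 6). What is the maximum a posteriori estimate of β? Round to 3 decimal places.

β̂_MAP = 3.000

log p(β | y) = −Σ(yᵢ − βxᵢ)²/(2·9) − β²/(2·9) + const.
Setting the derivative to zero: Σxᵢ(yᵢ − βxᵢ)/9 − β/9 = 0, so β = Σxᵢyᵢ / (Σxᵢ² + σ²/τ²).
Σxᵢyᵢ = 4·15 + 3·10 + 1·0 + 3·6 = 108; Σxᵢ² = 35; σ²/τ² = 1.
β̂_MAP = 108 / (35 + 1) = 108/36 ≈ 3.000.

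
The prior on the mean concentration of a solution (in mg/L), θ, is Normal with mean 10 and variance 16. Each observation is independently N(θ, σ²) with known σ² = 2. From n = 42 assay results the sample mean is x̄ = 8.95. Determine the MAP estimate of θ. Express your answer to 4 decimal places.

n = 42, x̄ = 8.95.
For a Normal prior and Normal likelihood with known variance, the posterior is Normal; its mode equals its mean, the precision-weighted average.
Prior precision 1/σ₀² = 1/16 = 0.0625; data precision n/σ² = 42/2 = 21.
θ̂ = (0.0625·10 + 21·8.95) / (0.0625 + 21) = 188.575/21.0625 = 15086/1685 ≈ 8.9531.

θ̂_MAP = 8.9531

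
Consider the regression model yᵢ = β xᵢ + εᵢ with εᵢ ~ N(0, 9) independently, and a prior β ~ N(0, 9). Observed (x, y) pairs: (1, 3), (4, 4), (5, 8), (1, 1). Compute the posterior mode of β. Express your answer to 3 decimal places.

log p(β | y) = −Σ(yᵢ − βxᵢ)²/(2·9) − β²/(2·9) + const.
Setting the derivative to zero: Σxᵢ(yᵢ − βxᵢ)/9 − β/9 = 0, so β = Σxᵢyᵢ / (Σxᵢ² + σ²/τ²).
Σxᵢyᵢ = 1·3 + 4·4 + 5·8 + 1·1 = 60; Σxᵢ² = 43; σ²/τ² = 1.
β̂_MAP = 60 / (43 + 1) = 60/44 ≈ 1.364.

β̂_MAP = 1.364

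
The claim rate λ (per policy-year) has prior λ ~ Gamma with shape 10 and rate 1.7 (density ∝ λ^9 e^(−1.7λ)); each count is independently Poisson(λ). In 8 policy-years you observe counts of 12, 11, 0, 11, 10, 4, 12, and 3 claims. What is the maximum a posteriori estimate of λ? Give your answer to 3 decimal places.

Σxᵢ = 12+11+0+11+10+4+12+3 = 63, with n = 8.
Posterior ∝ λ^9e^(−1.7λ) · λ^63e^(−8λ) = λ^72e^(−9.7λ), i.e. Gamma(shape=73, rate=9.7).
The mode of a Gamma(a, b) with a ≥ 1 (shape–rate) is (a−1)/b = 72/9.7 ≈ 7.423.

λ̂_MAP = 7.423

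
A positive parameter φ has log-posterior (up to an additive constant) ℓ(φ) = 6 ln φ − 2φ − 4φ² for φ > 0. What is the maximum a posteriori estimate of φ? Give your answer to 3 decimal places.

φ̂_MAP = 0.750

ℓ'(φ) = 6/φ − 2 − 8φ. Setting this to zero and multiplying by φ: 8φ² + 2φ − 6 = 0.
φ = (−2 + √(2² + 4·8·6)) / (2·8) = (−2 + √196) / 16 = (−2 + 14)/16 = 3/4.
ℓ''(φ) = −6/φ² − 8 < 0, confirming a maximum.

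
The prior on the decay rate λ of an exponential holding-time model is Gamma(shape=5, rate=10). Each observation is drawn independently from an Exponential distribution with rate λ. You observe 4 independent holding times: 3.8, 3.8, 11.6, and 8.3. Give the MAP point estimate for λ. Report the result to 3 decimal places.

λ̂_MAP = 0.213

The Exponential(rate=λ) likelihood is ∝ λ^n e^(−λΣtᵢ). Here n = 4 and Σtᵢ = 3.8 + 3.8 + 11.6 + 8.3 = 27.5.
Posterior ∝ λ^4e^(−10λ) · λ^4e^(−27.5λ) = λ^8e^(−37.5λ), i.e. Gamma(9, 37.5).
Mode = (a−1)/b = 8/37.5 ≈ 0.213.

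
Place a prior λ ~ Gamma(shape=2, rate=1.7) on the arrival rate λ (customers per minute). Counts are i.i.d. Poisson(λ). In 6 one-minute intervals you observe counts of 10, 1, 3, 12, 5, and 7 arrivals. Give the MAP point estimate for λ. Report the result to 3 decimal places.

Σxᵢ = 10+1+3+12+5+7 = 38, with n = 6.
Posterior ∝ λe^(−1.7λ) · λ^38e^(−6λ) = λ^39e^(−7.7λ), i.e. Gamma(shape=40, rate=7.7).
The mode of a Gamma(a, b) with a ≥ 1 (shape–rate) is (a−1)/b = 39/7.7 ≈ 5.065.

λ̂_MAP = 5.065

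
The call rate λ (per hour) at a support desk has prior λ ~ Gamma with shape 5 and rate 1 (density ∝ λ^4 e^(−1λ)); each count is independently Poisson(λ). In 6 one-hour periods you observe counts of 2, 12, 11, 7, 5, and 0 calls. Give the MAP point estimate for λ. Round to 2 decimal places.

λ̂_MAP = 5.86

Σxᵢ = 2+12+11+7+5+0 = 37, with n = 6.
Posterior ∝ λ^4e^(−1λ) · λ^37e^(−6λ) = λ^41e^(−7λ), i.e. Gamma(shape=42, rate=7).
The mode of a Gamma(a, b) with a ≥ 1 (shape–rate) is (a−1)/b = 41/7 ≈ 5.86.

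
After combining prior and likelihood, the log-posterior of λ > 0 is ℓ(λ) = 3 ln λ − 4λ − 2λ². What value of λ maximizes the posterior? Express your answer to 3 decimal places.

λ̂_MAP = 0.500

ℓ'(λ) = 3/λ − 4 − 4λ. Setting this to zero and multiplying by λ: 4λ² + 4λ − 3 = 0.
λ = (−4 + √(4² + 4·4·3)) / (2·4) = (−4 + √64) / 8 = (−4 + 8)/8 = 1/2.
ℓ''(λ) = −3/λ² − 4 < 0, confirming a maximum.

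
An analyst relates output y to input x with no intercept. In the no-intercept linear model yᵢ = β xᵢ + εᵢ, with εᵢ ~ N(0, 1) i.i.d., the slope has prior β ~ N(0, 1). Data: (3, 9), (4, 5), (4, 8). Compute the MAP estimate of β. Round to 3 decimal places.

β̂_MAP = 1.881

log p(β | y) = −Σ(yᵢ − βxᵢ)²/(2·1) − β²/(2·1) + const.
Setting the derivative to zero: Σxᵢ(yᵢ − βxᵢ)/1 − β/1 = 0, so β = Σxᵢyᵢ / (Σxᵢ² + σ²/τ²).
Σxᵢyᵢ = 3·9 + 4·5 + 4·8 = 79; Σxᵢ² = 41; σ²/τ² = 1.
β̂_MAP = 79 / (41 + 1) = 79/42 ≈ 1.881.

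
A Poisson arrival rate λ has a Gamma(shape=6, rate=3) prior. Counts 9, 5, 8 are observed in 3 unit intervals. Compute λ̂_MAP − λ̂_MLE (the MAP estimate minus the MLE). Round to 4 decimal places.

MAP − MLE = -2.8333

Σxᵢ = 22. Posterior is Gamma(28, 6); MAP = (28−1)/6 = 27/6 ≈ 4.50000.
MLE = x̄ = 22/3 ≈ 7.33333.
Difference = 27/6 − 22/3 = -17/6 ≈ -2.8333.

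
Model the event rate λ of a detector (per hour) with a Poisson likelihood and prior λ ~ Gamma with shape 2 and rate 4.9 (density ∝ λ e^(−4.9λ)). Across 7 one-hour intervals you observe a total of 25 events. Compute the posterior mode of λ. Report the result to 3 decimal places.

Σxᵢ = 25, n = 7.
Posterior ∝ λe^(−4.9λ) · λ^25e^(−7λ) = λ^26e^(−11.9λ), i.e. Gamma(shape=27, rate=11.9).
The mode of a Gamma(a, b) with a ≥ 1 (shape–rate) is (a−1)/b = 26/11.9 ≈ 2.185.

λ̂_MAP = 2.185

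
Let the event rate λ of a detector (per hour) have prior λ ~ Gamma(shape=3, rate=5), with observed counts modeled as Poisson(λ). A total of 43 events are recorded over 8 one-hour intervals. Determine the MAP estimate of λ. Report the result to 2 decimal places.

λ̂_MAP = 3.46

Σxᵢ = 43, n = 8.
Posterior ∝ λ^2e^(−5λ) · λ^43e^(−8λ) = λ^45e^(−13λ), i.e. Gamma(shape=46, rate=13).
The mode of a Gamma(a, b) with a ≥ 1 (shape–rate) is (a−1)/b = 45/13 ≈ 3.46.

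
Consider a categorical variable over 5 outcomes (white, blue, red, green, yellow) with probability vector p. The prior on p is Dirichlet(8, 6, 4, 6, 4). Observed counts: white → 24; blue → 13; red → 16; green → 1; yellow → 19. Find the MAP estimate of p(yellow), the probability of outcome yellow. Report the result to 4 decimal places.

MAP estimate of p(yellow) = 0.2292

The posterior is Dirichlet(αᵢ + nᵢ) = Dirichlet(32, 19, 20, 7, 23).
For a Dirichlet(a₁,…,a_K) with all aᵢ > 1, the mode has j-th component (aⱼ − 1)/(Σaᵢ − K).
Here Σaᵢ = 101 and K = 5, so p(yellow) = (23 − 1)/(101 − 5) = 22/96 ≈ 0.2292.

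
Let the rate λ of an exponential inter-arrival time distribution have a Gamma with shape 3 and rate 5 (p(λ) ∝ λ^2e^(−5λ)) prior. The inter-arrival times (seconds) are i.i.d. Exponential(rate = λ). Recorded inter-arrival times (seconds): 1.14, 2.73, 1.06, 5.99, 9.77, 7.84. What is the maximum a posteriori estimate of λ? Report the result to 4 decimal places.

The Exponential(rate=λ) likelihood is ∝ λ^n e^(−λΣtᵢ). Here n = 6 and Σtᵢ = 1.14 + 2.73 + 1.06 + 5.99 + 9.77 + 7.84 = 28.53.
Posterior ∝ λ^2e^(−5λ) · λ^6e^(−28.53λ) = λ^8e^(−33.53λ), i.e. Gamma(9, 33.53).
Mode = (a−1)/b = 8/33.53 ≈ 0.2386.

λ̂_MAP = 0.2386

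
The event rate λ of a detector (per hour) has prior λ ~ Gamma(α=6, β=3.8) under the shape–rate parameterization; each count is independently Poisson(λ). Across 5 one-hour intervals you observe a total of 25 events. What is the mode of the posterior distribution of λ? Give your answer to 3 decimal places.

Σxᵢ = 25, n = 5.
Posterior ∝ λ^5e^(−3.8λ) · λ^25e^(−5λ) = λ^30e^(−8.8λ), i.e. Gamma(shape=31, rate=8.8).
The mode of a Gamma(a, b) with a ≥ 1 (shape–rate) is (a−1)/b = 30/8.8 ≈ 3.409.

λ̂_MAP = 3.409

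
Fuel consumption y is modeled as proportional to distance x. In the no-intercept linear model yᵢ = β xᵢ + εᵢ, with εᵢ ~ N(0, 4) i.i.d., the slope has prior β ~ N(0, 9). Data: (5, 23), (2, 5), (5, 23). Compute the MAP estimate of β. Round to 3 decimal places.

log p(β | y) = −Σ(yᵢ − βxᵢ)²/(2·4) − β²/(2·9) + const.
Setting the derivative to zero: Σxᵢ(yᵢ − βxᵢ)/4 − β/9 = 0, so β = Σxᵢyᵢ / (Σxᵢ² + σ²/τ²).
Σxᵢyᵢ = 5·23 + 2·5 + 5·23 = 240; Σxᵢ² = 54; σ²/τ² = 4/9.
β̂_MAP = 240 / (54 + 4/9) = 240/(490/9) = 216/49 ≈ 4.408.

β̂_MAP = 4.408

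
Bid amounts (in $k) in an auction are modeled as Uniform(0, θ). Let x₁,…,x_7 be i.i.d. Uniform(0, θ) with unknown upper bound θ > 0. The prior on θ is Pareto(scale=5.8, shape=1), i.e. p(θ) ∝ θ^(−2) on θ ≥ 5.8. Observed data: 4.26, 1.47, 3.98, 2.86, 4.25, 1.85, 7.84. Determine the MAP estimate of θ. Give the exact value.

θ̂_MAP = 7.84

The Uniform(0, θ) likelihood is θ^(−n) for θ ≥ max(xᵢ), zero otherwise. Here max(xᵢ) = 7.84.
Posterior ∝ θ^(−2) · θ^(−7) = θ^(−9) on θ ≥ max(5.8, 7.84) = 7.84.
This density is strictly decreasing in θ, so the posterior mode lies at the lower boundary of the support.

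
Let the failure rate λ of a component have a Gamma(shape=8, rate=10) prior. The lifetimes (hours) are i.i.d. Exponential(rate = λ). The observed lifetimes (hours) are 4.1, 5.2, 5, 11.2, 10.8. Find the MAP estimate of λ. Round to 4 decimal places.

λ̂_MAP = 0.2592

The Exponential(rate=λ) likelihood is ∝ λ^n e^(−λΣtᵢ). Here n = 5 and Σtᵢ = 4.1 + 5.2 + 5 + 11.2 + 10.8 = 36.3.
Posterior ∝ λ^7e^(−10λ) · λ^5e^(−36.3λ) = λ^12e^(−46.3λ), i.e. Gamma(13, 46.3).
Mode = (a−1)/b = 12/46.3 ≈ 0.2592.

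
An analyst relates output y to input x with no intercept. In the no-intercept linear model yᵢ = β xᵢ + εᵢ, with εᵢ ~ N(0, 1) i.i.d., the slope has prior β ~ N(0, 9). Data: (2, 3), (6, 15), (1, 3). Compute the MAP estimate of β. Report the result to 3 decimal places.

β̂_MAP = 2.408

log p(β | y) = −Σ(yᵢ − βxᵢ)²/(2·1) − β²/(2·9) + const.
Setting the derivative to zero: Σxᵢ(yᵢ − βxᵢ)/1 − β/9 = 0, so β = Σxᵢyᵢ / (Σxᵢ² + σ²/τ²).
Σxᵢyᵢ = 2·3 + 6·15 + 1·3 = 99; Σxᵢ² = 41; σ²/τ² = 1/9.
β̂_MAP = 99 / (41 + 1/9) = 99/(370/9) = 891/370 ≈ 2.408.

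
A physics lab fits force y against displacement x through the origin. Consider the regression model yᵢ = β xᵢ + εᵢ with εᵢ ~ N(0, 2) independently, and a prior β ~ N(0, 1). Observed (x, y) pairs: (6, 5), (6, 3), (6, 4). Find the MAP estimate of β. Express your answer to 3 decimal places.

β̂_MAP = 0.655

log p(β | y) = −Σ(yᵢ − βxᵢ)²/(2·2) − β²/(2·1) + const.
Setting the derivative to zero: Σxᵢ(yᵢ − βxᵢ)/2 − β/1 = 0, so β = Σxᵢyᵢ / (Σxᵢ² + σ²/τ²).
Σxᵢyᵢ = 6·5 + 6·3 + 6·4 = 72; Σxᵢ² = 108; σ²/τ² = 2.
β̂_MAP = 72 / (108 + 2) = 72/110 ≈ 0.655.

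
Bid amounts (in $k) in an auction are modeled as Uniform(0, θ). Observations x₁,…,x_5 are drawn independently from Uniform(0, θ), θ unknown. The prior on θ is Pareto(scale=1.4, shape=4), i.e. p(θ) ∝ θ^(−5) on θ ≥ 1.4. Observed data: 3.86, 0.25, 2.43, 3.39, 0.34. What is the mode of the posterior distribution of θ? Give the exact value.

θ̂_MAP = 3.86

The Uniform(0, θ) likelihood is θ^(−n) for θ ≥ max(xᵢ), zero otherwise. Here max(xᵢ) = 3.86.
Posterior ∝ θ^(−5) · θ^(−5) = θ^(−10) on θ ≥ max(1.4, 3.86) = 3.86.
This density is strictly decreasing in θ, so the posterior mode lies at the lower boundary of the support.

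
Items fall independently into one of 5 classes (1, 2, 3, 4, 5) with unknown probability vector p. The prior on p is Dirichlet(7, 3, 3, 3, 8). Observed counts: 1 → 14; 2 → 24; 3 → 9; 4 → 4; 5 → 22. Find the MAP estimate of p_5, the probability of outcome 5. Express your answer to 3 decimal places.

The posterior is Dirichlet(αᵢ + nᵢ) = Dirichlet(21, 27, 12, 7, 30).
For a Dirichlet(a₁,…,a_K) with all aᵢ > 1, the mode has j-th component (aⱼ − 1)/(Σaᵢ − K).
Here Σaᵢ = 97 and K = 5, so p_5 = (30 − 1)/(97 − 5) = 29/92 ≈ 0.315.

MAP estimate: 0.315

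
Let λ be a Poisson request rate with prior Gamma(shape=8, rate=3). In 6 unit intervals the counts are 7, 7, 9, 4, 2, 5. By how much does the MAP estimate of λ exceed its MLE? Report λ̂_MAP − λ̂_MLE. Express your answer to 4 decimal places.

Σxᵢ = 34. Posterior is Gamma(42, 9); MAP = (42−1)/9 = 41/9 ≈ 4.55556.
MLE = x̄ = 34/6 ≈ 5.66667.
Difference = 41/9 − 34/6 = -10/9 ≈ -1.1111.

MAP − MLE = -1.1111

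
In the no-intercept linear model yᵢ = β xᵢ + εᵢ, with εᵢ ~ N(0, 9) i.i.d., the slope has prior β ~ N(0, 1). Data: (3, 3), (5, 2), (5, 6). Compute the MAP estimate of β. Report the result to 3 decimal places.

β̂_MAP = 0.721

log p(β | y) = −Σ(yᵢ − βxᵢ)²/(2·9) − β²/(2·1) + const.
Setting the derivative to zero: Σxᵢ(yᵢ − βxᵢ)/9 − β/1 = 0, so β = Σxᵢyᵢ / (Σxᵢ² + σ²/τ²).
Σxᵢyᵢ = 3·3 + 5·2 + 5·6 = 49; Σxᵢ² = 59; σ²/τ² = 9.
β̂_MAP = 49 / (59 + 9) = 49/68 ≈ 0.721.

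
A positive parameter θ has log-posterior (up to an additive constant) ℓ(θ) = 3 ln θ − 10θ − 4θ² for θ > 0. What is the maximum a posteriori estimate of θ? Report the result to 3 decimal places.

θ̂_MAP = 0.250

ℓ'(θ) = 3/θ − 10 − 8θ. Setting this to zero and multiplying by θ: 8θ² + 10θ − 3 = 0.
θ = (−10 + √(10² + 4·8·3)) / (2·8) = (−10 + √196) / 16 = (−10 + 14)/16 = 1/4.
ℓ''(θ) = −3/θ² − 8 < 0, confirming a maximum.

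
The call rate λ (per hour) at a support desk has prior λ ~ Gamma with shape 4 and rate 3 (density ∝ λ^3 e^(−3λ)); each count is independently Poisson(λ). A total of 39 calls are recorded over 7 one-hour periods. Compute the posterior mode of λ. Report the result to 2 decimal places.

Σxᵢ = 39, n = 7.
Posterior ∝ λ^3e^(−3λ) · λ^39e^(−7λ) = λ^42e^(−10λ), i.e. Gamma(shape=43, rate=10).
The mode of a Gamma(a, b) with a ≥ 1 (shape–rate) is (a−1)/b = 42/10 ≈ 4.20.

λ̂_MAP = 4.20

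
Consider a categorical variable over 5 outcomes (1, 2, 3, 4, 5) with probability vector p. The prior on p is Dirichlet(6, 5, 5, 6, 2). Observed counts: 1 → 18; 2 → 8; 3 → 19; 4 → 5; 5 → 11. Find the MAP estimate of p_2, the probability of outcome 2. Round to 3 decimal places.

MAP estimate: 0.150

The posterior is Dirichlet(αᵢ + nᵢ) = Dirichlet(24, 13, 24, 11, 13).
For a Dirichlet(a₁,…,a_K) with all aᵢ > 1, the mode has j-th component (aⱼ − 1)/(Σaᵢ − K).
Here Σaᵢ = 85 and K = 5, so p_2 = (13 − 1)/(85 − 5) = 12/80 ≈ 0.150.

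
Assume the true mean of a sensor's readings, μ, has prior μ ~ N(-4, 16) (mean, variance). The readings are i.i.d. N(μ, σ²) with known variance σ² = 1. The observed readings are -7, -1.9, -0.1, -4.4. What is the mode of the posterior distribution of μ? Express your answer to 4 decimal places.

μ̂_MAP = -3.3600

n = 4; x̄ = ((-7) + (-1.9) + (-0.1) + (-4.4))/4 = -13.4/4 = -3.35.
For a Normal prior and Normal likelihood with known variance, the posterior is Normal; its mode equals its mean, the precision-weighted average.
Prior precision 1/σ₀² = 1/16 = 0.0625; data precision n/σ² = 4/1 = 4.
μ̂ = (0.0625·(-4) + 4·(-3.35)) / (0.0625 + 4) = (-13.65)/4.0625 = -3.3600.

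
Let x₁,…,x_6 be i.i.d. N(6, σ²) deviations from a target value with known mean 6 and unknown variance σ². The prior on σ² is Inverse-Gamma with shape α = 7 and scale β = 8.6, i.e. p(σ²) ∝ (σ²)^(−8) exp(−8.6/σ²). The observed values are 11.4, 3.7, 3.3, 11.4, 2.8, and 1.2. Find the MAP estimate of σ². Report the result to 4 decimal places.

Sum of squared deviations about the known mean: SS = (11.4−6)² + (3.7−6)² + (3.3−6)² + (11.4−6)² + (2.8−6)² + (1.2−6)² = 104.18.
The Normal likelihood contributes (σ²)^(−n/2) exp(−SS/(2σ²)), so the posterior is Inverse-Gamma(α + n/2, β + SS/2) = Inverse-Gamma(10, 60.69).
The mode of Inverse-Gamma(a, b) is b/(a+1) = 60.69/11 ≈ 5.5173.

σ̂²_MAP = 5.5173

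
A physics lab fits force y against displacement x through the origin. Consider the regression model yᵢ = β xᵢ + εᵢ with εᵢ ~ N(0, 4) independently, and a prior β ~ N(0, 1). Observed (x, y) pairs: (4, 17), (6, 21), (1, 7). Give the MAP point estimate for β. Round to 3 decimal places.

log p(β | y) = −Σ(yᵢ − βxᵢ)²/(2·4) − β²/(2·1) + const.
Setting the derivative to zero: Σxᵢ(yᵢ − βxᵢ)/4 − β/1 = 0, so β = Σxᵢyᵢ / (Σxᵢ² + σ²/τ²).
Σxᵢyᵢ = 4·17 + 6·21 + 1·7 = 201; Σxᵢ² = 53; σ²/τ² = 4.
β̂_MAP = 201 / (53 + 4) = 201/57 ≈ 3.526.

β̂_MAP = 3.526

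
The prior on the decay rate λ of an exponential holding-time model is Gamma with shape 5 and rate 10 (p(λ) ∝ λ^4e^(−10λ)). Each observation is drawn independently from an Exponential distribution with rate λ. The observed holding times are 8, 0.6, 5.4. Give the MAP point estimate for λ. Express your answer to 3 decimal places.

The Exponential(rate=λ) likelihood is ∝ λ^n e^(−λΣtᵢ). Here n = 3 and Σtᵢ = 8 + 0.6 + 5.4 = 14.
Posterior ∝ λ^4e^(−10λ) · λ^3e^(−14λ) = λ^7e^(−24λ), i.e. Gamma(8, 24).
Mode = (a−1)/b = 7/24 ≈ 0.292.

λ̂_MAP = 0.292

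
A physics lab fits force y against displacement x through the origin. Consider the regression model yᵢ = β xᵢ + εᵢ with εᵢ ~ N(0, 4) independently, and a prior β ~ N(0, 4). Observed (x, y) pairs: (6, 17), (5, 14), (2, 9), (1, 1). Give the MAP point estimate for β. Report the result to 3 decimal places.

β̂_MAP = 2.851

log p(β | y) = −Σ(yᵢ − βxᵢ)²/(2·4) − β²/(2·4) + const.
Setting the derivative to zero: Σxᵢ(yᵢ − βxᵢ)/4 − β/4 = 0, so β = Σxᵢyᵢ / (Σxᵢ² + σ²/τ²).
Σxᵢyᵢ = 6·17 + 5·14 + 2·9 + 1·1 = 191; Σxᵢ² = 66; σ²/τ² = 1.
β̂_MAP = 191 / (66 + 1) = 191/67 ≈ 2.851.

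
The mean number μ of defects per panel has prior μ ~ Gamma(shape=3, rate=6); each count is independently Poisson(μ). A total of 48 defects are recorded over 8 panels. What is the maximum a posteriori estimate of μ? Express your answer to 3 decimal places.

Σxᵢ = 48, n = 8.
Posterior ∝ μ^2e^(−6μ) · μ^48e^(−8μ) = μ^50e^(−14μ), i.e. Gamma(shape=51, rate=14).
The mode of a Gamma(a, b) with a ≥ 1 (shape–rate) is (a−1)/b = 50/14 ≈ 3.571.

μ̂_MAP = 3.571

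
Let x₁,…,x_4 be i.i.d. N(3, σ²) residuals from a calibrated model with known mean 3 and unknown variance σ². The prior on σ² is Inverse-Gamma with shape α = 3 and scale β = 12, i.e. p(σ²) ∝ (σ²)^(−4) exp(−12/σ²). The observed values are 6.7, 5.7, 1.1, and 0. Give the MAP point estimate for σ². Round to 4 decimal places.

Sum of squared deviations about the known mean: SS = (6.7−3)² + (5.7−3)² + (1.1−3)² + (0−3)² = 33.59.
The Normal likelihood contributes (σ²)^(−n/2) exp(−SS/(2σ²)), so the posterior is Inverse-Gamma(α + n/2, β + SS/2) = Inverse-Gamma(5, 28.795).
The mode of Inverse-Gamma(a, b) is b/(a+1) = 28.795/6 ≈ 4.7992.

σ̂²_MAP = 4.7992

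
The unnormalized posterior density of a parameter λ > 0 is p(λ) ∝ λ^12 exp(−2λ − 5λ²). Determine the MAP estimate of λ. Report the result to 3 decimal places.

λ̂_MAP = 1.000

ℓ'(λ) = 12/λ − 2 − 10λ. Setting this to zero and multiplying by λ: 10λ² + 2λ − 12 = 0.
λ = (−2 + √(2² + 4·10·12)) / (2·10) = (−2 + √484) / 20 = (−2 + 22)/20 = 1.
ℓ''(λ) = −12/λ² − 10 < 0, confirming a maximum.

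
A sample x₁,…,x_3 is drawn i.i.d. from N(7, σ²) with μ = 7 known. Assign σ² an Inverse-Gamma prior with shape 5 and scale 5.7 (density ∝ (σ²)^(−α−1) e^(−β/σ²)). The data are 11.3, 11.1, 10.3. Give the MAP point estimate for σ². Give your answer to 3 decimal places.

σ̂²_MAP = 3.839

Sum of squared deviations about the known mean: SS = (11.3−7)² + (11.1−7)² + (10.3−7)² = 46.19.
The Normal likelihood contributes (σ²)^(−n/2) exp(−SS/(2σ²)), so the posterior is Inverse-Gamma(α + n/2, β + SS/2) = Inverse-Gamma(6.5, 28.795).
The mode of Inverse-Gamma(a, b) is b/(a+1) = 28.795/7.5 ≈ 3.839.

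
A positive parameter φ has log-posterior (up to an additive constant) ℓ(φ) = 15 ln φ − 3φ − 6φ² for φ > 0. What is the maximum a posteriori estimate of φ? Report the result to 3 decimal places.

φ̂_MAP = 1.000

ℓ'(φ) = 15/φ − 3 − 12φ. Setting this to zero and multiplying by φ: 12φ² + 3φ − 15 = 0.
φ = (−3 + √(3² + 4·12·15)) / (2·12) = (−3 + √729) / 24 = (−3 + 27)/24 = 1.
ℓ''(φ) = −15/φ² − 12 < 0, confirming a maximum.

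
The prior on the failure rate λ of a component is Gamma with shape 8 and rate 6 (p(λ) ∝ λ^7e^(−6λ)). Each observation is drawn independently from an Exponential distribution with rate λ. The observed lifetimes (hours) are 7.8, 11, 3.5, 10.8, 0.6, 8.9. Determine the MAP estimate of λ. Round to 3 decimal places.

λ̂_MAP = 0.267

The Exponential(rate=λ) likelihood is ∝ λ^n e^(−λΣtᵢ). Here n = 6 and Σtᵢ = 7.8 + 11 + 3.5 + 10.8 + 0.6 + 8.9 = 42.6.
Posterior ∝ λ^7e^(−6λ) · λ^6e^(−42.6λ) = λ^13e^(−48.6λ), i.e. Gamma(14, 48.6).
Mode = (a−1)/b = 13/48.6 ≈ 0.267.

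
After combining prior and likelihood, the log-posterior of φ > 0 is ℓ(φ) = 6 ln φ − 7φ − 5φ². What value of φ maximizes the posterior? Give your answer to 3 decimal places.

φ̂_MAP = 0.500

ℓ'(φ) = 6/φ − 7 − 10φ. Setting this to zero and multiplying by φ: 10φ² + 7φ − 6 = 0.
φ = (−7 + √(7² + 4·10·6)) / (2·10) = (−7 + √289) / 20 = (−7 + 17)/20 = 1/2.
ℓ''(φ) = −6/φ² − 10 < 0, confirming a maximum.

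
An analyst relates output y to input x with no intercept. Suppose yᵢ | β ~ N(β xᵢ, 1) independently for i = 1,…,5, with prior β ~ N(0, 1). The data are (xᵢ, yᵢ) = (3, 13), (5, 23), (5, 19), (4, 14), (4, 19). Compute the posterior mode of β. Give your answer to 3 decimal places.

β̂_MAP = 4.141

log p(β | y) = −Σ(yᵢ − βxᵢ)²/(2·1) − β²/(2·1) + const.
Setting the derivative to zero: Σxᵢ(yᵢ − βxᵢ)/1 − β/1 = 0, so β = Σxᵢyᵢ / (Σxᵢ² + σ²/τ²).
Σxᵢyᵢ = 3·13 + 5·23 + 5·19 + 4·14 + 4·19 = 381; Σxᵢ² = 91; σ²/τ² = 1.
β̂_MAP = 381 / (91 + 1) = 381/92 ≈ 4.141.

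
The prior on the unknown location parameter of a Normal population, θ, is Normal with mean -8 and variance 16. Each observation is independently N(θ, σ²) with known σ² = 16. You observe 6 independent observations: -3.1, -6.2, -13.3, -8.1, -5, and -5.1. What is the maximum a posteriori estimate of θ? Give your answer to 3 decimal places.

n = 6; x̄ = ((-3.1) + (-6.2) + (-13.3) + (-8.1) + (-5) + (-5.1))/6 = -40.8/6 = -6.8.
For a Normal prior and Normal likelihood with known variance, the posterior is Normal; its mode equals its mean, the precision-weighted average.
Prior precision 1/σ₀² = 1/16 = 0.0625; data precision n/σ² = 6/16 = 0.375.
θ̂ = (0.0625·(-8) + 0.375·(-6.8)) / (0.0625 + 0.375) = (-3.05)/0.4375 = -244/35 ≈ -6.971.

θ̂_MAP = -6.971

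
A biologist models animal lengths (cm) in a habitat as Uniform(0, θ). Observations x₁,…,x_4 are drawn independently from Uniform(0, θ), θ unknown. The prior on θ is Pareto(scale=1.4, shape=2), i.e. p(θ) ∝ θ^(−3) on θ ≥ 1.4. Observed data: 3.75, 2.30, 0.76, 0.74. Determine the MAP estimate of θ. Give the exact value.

θ̂_MAP = 3.75

The Uniform(0, θ) likelihood is θ^(−n) for θ ≥ max(xᵢ), zero otherwise. Here max(xᵢ) = 3.75.
Posterior ∝ θ^(−3) · θ^(−4) = θ^(−7) on θ ≥ max(1.4, 3.75) = 3.75.
This density is strictly decreasing in θ, so the posterior mode lies at the lower boundary of the support.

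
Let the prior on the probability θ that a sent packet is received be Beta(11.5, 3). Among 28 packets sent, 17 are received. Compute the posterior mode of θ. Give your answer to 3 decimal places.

Prior: Beta(11.5, 3).
Data: 17 successes in 28 trials. The binomial likelihood contributes θ^17(1−θ)^11, so the posterior is Beta(11.5+17, 3+11) = Beta(28.5, 14).
For Beta(a, b) with a, b > 1 the mode is (a−1)/(a+b−2) = 27.5/40.5 ≈ 0.679.

θ̂_MAP = 0.679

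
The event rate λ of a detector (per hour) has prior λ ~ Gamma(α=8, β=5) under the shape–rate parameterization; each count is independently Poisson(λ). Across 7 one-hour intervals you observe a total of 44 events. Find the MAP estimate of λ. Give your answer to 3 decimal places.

λ̂_MAP = 4.250

Σxᵢ = 44, n = 7.
Posterior ∝ λ^7e^(−5λ) · λ^44e^(−7λ) = λ^51e^(−12λ), i.e. Gamma(shape=52, rate=12).
The mode of a Gamma(a, b) with a ≥ 1 (shape–rate) is (a−1)/b = 51/12 ≈ 4.250.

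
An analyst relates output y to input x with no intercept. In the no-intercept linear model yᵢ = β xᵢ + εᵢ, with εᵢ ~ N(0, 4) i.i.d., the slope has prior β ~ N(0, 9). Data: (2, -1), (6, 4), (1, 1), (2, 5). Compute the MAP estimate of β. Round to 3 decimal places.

β̂_MAP = 0.726

log p(β | y) = −Σ(yᵢ − βxᵢ)²/(2·4) − β²/(2·9) + const.
Setting the derivative to zero: Σxᵢ(yᵢ − βxᵢ)/4 − β/9 = 0, so β = Σxᵢyᵢ / (Σxᵢ² + σ²/τ²).
Σxᵢyᵢ = 2·(-1) + 6·4 + 1·1 + 2·5 = 33; Σxᵢ² = 45; σ²/τ² = 4/9.
β̂_MAP = 33 / (45 + 4/9) = 33/(409/9) = 297/409 ≈ 0.726.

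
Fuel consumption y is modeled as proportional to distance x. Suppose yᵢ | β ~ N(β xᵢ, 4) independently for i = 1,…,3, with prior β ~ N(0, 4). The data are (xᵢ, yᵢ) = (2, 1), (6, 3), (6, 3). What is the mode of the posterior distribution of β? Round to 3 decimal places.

β̂_MAP = 0.494

log p(β | y) = −Σ(yᵢ − βxᵢ)²/(2·4) − β²/(2·4) + const.
Setting the derivative to zero: Σxᵢ(yᵢ − βxᵢ)/4 − β/4 = 0, so β = Σxᵢyᵢ / (Σxᵢ² + σ²/τ²).
Σxᵢyᵢ = 2·1 + 6·3 + 6·3 = 38; Σxᵢ² = 76; σ²/τ² = 1.
β̂_MAP = 38 / (76 + 1) = 38/77 ≈ 0.494.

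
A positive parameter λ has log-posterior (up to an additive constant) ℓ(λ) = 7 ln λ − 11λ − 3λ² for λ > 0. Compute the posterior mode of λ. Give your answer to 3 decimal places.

ℓ'(λ) = 7/λ − 11 − 6λ. Setting this to zero and multiplying by λ: 6λ² + 11λ − 7 = 0.
λ = (−11 + √(11² + 4·6·7)) / (2·6) = (−11 + √289) / 12 = (−11 + 17)/12 = 1/2.
ℓ''(λ) = −7/λ² − 6 < 0, confirming a maximum.

λ̂_MAP = 0.500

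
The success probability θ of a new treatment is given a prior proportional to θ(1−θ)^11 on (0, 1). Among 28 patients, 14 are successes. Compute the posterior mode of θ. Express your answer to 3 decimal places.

θ̂_MAP = 0.375

The prior density ∝ θ(1−θ)^11 is the kernel of Beta(2, 12).
Data: 14 successes in 28 trials. The binomial likelihood contributes θ^14(1−θ)^14, so the posterior is Beta(2+14, 12+14) = Beta(16, 26).
For Beta(a, b) with a, b > 1 the mode is (a−1)/(a+b−2) = 15/40 ≈ 0.375.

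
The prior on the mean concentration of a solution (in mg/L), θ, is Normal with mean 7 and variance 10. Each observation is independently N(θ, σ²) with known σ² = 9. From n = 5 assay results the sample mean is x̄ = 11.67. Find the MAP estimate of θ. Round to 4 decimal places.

θ̂_MAP = 10.9576

n = 5, x̄ = 11.67.
For a Normal prior and Normal likelihood with known variance, the posterior is Normal; its mode equals its mean, the precision-weighted average.
Prior precision 1/σ₀² = 1/10 = 0.1; data precision n/σ² = 5/9.
θ̂ = (0.1·7 + (5/9)·11.67) / (0.1 + 5/9) = (431/60)/(59/90) = 1293/118 ≈ 10.9576.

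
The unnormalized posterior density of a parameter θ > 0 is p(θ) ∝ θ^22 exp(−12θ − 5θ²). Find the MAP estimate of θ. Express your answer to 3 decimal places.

θ̂_MAP = 1.000

ℓ'(θ) = 22/θ − 12 − 10θ. Setting this to zero and multiplying by θ: 10θ² + 12θ − 22 = 0.
θ = (−12 + √(12² + 4·10·22)) / (2·10) = (−12 + √1024) / 20 = (−12 + 32)/20 = 1.
ℓ''(θ) = −22/θ² − 10 < 0, confirming a maximum.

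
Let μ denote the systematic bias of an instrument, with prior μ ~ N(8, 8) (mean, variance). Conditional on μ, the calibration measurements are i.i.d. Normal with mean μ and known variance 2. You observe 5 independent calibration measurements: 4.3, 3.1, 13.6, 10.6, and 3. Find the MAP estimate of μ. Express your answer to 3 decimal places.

n = 5; x̄ = (4.3 + 3.1 + 13.6 + 10.6 + 3)/5 = 34.6/5 = 6.92.
For a Normal prior and Normal likelihood with known variance, the posterior is Normal; its mode equals its mean, the precision-weighted average.
Prior precision 1/σ₀² = 1/8 = 0.125; data precision n/σ² = 5/2 = 2.5.
μ̂ = (0.125·8 + 2.5·6.92) / (0.125 + 2.5) = 18.3/2.625 = 244/35 ≈ 6.971.

μ̂_MAP = 6.971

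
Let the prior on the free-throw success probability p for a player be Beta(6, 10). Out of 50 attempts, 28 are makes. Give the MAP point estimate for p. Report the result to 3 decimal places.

Prior: Beta(6, 10).
Data: 28 successes in 50 trials. The binomial likelihood contributes p^28(1−p)^22, so the posterior is Beta(6+28, 10+22) = Beta(34, 32).
For Beta(a, b) with a, b > 1 the mode is (a−1)/(a+b−2) = 33/64 ≈ 0.516.

p̂_MAP = 0.516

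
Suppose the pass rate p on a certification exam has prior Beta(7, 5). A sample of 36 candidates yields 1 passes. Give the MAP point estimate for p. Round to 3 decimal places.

p̂_MAP = 0.152

Prior: Beta(7, 5).
Data: 1 success in 36 trials. The binomial likelihood contributes p(1−p)^35, so the posterior is Beta(7+1, 5+35) = Beta(8, 40).
For Beta(a, b) with a, b > 1 the mode is (a−1)/(a+b−2) = 7/46 ≈ 0.152.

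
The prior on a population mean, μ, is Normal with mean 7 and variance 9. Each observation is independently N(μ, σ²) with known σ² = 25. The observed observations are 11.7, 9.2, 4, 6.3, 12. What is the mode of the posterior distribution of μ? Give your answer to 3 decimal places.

μ̂_MAP = 8.054

n = 5; x̄ = (11.7 + 9.2 + 4 + 6.3 + 12)/5 = 43.2/5 = 8.64.
For a Normal prior and Normal likelihood with known variance, the posterior is Normal; its mode equals its mean, the precision-weighted average.
Prior precision 1/σ₀² = 1/9; data precision n/σ² = 5/25 = 0.2.
μ̂ = ((1/9)·7 + 0.2·8.64) / (1/9 + 0.2) = (2819/1125)/(14/45) = 2819/350 ≈ 8.054.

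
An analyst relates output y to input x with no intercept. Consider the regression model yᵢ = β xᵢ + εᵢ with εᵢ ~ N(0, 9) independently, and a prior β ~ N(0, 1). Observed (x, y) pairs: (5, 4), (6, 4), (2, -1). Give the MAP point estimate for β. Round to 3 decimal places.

β̂_MAP = 0.568

log p(β | y) = −Σ(yᵢ − βxᵢ)²/(2·9) − β²/(2·1) + const.
Setting the derivative to zero: Σxᵢ(yᵢ − βxᵢ)/9 − β/1 = 0, so β = Σxᵢyᵢ / (Σxᵢ² + σ²/τ²).
Σxᵢyᵢ = 5·4 + 6·4 + 2·(-1) = 42; Σxᵢ² = 65; σ²/τ² = 9.
β̂_MAP = 42 / (65 + 9) = 42/74 ≈ 0.568.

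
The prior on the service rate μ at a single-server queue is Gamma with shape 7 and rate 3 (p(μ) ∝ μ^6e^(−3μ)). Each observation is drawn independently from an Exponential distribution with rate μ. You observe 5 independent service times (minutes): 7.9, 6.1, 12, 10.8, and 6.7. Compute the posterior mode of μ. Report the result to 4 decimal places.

μ̂_MAP = 0.2366

The Exponential(rate=μ) likelihood is ∝ μ^n e^(−μΣtᵢ). Here n = 5 and Σtᵢ = 7.9 + 6.1 + 12 + 10.8 + 6.7 = 43.5.
Posterior ∝ μ^6e^(−3μ) · μ^5e^(−43.5μ) = μ^11e^(−46.5μ), i.e. Gamma(12, 46.5).
Mode = (a−1)/b = 11/46.5 ≈ 0.2366.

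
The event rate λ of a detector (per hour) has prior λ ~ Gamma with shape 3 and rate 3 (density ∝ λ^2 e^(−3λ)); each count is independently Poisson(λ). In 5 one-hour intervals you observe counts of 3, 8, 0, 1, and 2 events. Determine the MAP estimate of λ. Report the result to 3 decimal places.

Σxᵢ = 3+8+0+1+2 = 14, with n = 5.
Posterior ∝ λ^2e^(−3λ) · λ^14e^(−5λ) = λ^16e^(−8λ), i.e. Gamma(shape=17, rate=8).
The mode of a Gamma(a, b) with a ≥ 1 (shape–rate) is (a−1)/b = 16/8 ≈ 2.000.

λ̂_MAP = 2.000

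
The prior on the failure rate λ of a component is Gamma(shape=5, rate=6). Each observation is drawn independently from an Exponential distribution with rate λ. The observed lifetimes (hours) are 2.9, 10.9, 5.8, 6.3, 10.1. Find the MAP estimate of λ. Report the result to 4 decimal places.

λ̂_MAP = 0.2143

The Exponential(rate=λ) likelihood is ∝ λ^n e^(−λΣtᵢ). Here n = 5 and Σtᵢ = 2.9 + 10.9 + 5.8 + 6.3 + 10.1 = 36.
Posterior ∝ λ^4e^(−6λ) · λ^5e^(−36λ) = λ^9e^(−42λ), i.e. Gamma(10, 42).
Mode = (a−1)/b = 9/42 ≈ 0.2143.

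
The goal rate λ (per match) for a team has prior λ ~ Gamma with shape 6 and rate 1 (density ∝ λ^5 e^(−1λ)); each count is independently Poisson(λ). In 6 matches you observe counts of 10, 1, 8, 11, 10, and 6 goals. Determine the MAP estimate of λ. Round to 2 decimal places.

Σxᵢ = 10+1+8+11+10+6 = 46, with n = 6.
Posterior ∝ λ^5e^(−1λ) · λ^46e^(−6λ) = λ^51e^(−7λ), i.e. Gamma(shape=52, rate=7).
The mode of a Gamma(a, b) with a ≥ 1 (shape–rate) is (a−1)/b = 51/7 ≈ 7.29.

λ̂_MAP = 7.29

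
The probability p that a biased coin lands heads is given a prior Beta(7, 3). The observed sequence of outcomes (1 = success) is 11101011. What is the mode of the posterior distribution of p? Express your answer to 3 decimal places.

Prior: Beta(7, 3).
Data: 6 successes in 8 trials (from the sequence). The binomial likelihood contributes p^6(1−p)^2, so the posterior is Beta(7+6, 3+2) = Beta(13, 5).
For Beta(a, b) with a, b > 1 the mode is (a−1)/(a+b−2) = 12/16 ≈ 0.750.

p̂_MAP = 0.750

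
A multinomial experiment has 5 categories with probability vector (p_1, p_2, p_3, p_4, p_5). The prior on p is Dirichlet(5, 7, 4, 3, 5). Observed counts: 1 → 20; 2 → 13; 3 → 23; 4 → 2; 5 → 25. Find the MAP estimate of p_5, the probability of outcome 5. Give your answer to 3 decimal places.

The posterior is Dirichlet(αᵢ + nᵢ) = Dirichlet(25, 20, 27, 5, 30).
For a Dirichlet(a₁,…,a_K) with all aᵢ > 1, the mode has j-th component (aⱼ − 1)/(Σaᵢ − K).
Here Σaᵢ = 107 and K = 5, so p_5 = (30 − 1)/(107 − 5) = 29/102 ≈ 0.284.

MAP estimate: 0.284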